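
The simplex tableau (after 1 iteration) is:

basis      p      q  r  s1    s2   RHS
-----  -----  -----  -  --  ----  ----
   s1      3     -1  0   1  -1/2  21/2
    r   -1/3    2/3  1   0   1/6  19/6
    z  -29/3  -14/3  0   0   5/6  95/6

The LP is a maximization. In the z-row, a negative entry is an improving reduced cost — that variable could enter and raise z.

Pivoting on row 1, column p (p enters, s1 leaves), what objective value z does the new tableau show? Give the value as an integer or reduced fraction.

Minimum ratio for p: (21/2)/3 = 7/2.
z changes by −(z-row coeff of p)·ratio = −(-29/3)·(7/2) = 203/6.
New z = 95/6 + (203/6) = 149/3.

149/3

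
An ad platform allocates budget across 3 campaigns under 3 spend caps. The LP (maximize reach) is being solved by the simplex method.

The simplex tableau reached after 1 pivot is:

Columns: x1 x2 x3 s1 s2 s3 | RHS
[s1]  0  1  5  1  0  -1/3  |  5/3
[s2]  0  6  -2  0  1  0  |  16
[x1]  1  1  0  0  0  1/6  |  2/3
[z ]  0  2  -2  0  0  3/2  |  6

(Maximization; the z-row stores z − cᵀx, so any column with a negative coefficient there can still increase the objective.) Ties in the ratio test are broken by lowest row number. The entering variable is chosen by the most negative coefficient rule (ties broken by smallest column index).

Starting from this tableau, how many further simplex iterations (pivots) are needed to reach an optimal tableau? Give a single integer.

pivot: x3 in, s1 out → z = 20/3
No improving column remains; optimal.

1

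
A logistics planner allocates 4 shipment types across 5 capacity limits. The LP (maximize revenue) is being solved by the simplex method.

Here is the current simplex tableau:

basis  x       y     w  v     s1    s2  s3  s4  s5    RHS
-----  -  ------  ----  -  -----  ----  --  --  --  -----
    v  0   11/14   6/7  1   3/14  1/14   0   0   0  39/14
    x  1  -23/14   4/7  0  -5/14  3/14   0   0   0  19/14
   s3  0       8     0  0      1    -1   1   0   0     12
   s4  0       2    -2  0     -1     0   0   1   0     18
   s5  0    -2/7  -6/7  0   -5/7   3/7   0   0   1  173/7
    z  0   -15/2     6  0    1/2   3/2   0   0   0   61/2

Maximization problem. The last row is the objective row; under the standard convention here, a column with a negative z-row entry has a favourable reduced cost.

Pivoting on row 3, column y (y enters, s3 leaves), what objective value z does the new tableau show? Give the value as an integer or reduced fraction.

167/4

Minimum ratio for y: 12/8 = 3/2.
z changes by −(z-row coeff of y)·ratio = −(-15/2)·(3/2) = 45/4.
New z = 61/2 + (45/4) = 167/4.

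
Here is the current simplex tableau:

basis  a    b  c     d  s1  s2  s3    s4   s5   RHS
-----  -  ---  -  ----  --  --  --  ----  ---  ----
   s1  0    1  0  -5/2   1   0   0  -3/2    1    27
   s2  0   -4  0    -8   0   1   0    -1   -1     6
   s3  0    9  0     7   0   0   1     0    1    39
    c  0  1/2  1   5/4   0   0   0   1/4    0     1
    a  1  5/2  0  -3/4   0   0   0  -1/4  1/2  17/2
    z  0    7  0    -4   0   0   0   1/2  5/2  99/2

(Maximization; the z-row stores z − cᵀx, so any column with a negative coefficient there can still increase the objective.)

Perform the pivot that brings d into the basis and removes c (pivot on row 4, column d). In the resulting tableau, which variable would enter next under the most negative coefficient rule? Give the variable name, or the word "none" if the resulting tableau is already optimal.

none

Pivot element 5/4. New z-row = old z-row − (-4)·(row 4/(5/4)).
Updated z-row coefficients: a: 0, b: 43/5, c: 16/5, d: 0, s1: 0, s2: 0, s3: 0, s4: 13/10, s5: 5/2.
No coefficient is strictly negative; the tableau after this pivot is optimal.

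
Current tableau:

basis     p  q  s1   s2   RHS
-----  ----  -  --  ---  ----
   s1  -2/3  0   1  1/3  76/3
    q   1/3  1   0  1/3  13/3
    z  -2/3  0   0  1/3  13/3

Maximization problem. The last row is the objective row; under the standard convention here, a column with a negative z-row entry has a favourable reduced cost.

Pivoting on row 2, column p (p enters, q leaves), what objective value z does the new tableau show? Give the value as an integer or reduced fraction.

13

Minimum ratio for p: (13/3)/(1/3) = 13.
z changes by −(z-row coeff of p)·ratio = −(-2/3)·13 = 26/3.
New z = 13/3 + (26/3) = 13.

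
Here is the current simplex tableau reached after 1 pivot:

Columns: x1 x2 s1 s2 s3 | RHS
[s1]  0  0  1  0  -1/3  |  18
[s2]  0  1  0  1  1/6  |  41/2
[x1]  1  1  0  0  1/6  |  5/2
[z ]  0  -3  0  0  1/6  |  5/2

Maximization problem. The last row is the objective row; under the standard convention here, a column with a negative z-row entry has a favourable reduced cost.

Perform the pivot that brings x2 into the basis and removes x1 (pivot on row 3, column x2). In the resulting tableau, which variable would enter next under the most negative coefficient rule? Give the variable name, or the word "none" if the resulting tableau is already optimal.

none

Pivot element 1. New z-row = old z-row − (-3)·(row 3/1).
Updated z-row coefficients: x1: 3, x2: 0, s1: 0, s2: 0, s3: 2/3.
No coefficient is strictly negative; the tableau after this pivot is optimal.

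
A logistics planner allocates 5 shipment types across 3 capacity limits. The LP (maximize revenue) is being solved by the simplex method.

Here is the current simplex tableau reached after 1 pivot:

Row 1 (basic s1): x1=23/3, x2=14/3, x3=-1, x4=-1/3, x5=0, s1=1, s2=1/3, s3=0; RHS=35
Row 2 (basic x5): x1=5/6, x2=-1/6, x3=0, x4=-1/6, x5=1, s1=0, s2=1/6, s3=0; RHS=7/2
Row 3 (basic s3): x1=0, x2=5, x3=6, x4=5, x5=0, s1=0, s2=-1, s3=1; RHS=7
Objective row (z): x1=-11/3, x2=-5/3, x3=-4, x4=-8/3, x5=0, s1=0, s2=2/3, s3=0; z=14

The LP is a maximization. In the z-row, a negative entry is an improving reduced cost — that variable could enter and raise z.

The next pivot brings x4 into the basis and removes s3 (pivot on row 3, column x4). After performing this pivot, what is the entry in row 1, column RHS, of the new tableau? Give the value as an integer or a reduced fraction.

532/15

Pivot element is row 3, column x4: 5.
Normalize row 3: new (row 3, RHS) = 7/5 = 7/5.
row 1 ← row 1 − (-1/3)·(new row 3): 35 − (-1/3)·(7/5) = 532/15.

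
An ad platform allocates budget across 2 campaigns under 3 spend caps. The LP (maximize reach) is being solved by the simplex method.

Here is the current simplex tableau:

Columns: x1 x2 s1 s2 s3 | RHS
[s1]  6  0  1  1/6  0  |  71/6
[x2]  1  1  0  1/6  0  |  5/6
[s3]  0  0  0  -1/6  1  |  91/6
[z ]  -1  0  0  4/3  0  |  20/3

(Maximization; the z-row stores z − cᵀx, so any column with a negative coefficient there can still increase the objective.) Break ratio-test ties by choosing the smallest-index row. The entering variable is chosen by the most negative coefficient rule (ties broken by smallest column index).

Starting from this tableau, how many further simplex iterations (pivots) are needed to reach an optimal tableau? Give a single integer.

pivot: x1 in, x2 out → z = 15/2
No improving column remains; optimal.

1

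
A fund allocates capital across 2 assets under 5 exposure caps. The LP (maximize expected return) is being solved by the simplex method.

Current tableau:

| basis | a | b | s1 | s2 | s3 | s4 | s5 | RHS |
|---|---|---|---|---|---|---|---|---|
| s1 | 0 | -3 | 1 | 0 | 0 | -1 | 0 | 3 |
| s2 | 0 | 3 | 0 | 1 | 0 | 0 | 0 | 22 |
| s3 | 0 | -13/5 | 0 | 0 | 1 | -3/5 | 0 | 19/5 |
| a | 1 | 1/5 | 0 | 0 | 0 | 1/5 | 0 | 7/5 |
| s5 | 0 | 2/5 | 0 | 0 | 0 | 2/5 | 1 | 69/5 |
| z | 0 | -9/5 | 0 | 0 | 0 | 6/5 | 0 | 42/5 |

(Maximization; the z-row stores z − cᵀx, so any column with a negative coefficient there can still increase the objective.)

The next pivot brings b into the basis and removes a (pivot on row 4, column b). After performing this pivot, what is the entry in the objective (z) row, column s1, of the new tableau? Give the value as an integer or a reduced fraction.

0

Pivot element is row 4, column b: 1/5.
Normalize row 4: new (row 4, s1) = 0/(1/5) = 0.
z-row ← z-row − (-9/5)·(new row 4): 0 − (-9/5)·0 = 0.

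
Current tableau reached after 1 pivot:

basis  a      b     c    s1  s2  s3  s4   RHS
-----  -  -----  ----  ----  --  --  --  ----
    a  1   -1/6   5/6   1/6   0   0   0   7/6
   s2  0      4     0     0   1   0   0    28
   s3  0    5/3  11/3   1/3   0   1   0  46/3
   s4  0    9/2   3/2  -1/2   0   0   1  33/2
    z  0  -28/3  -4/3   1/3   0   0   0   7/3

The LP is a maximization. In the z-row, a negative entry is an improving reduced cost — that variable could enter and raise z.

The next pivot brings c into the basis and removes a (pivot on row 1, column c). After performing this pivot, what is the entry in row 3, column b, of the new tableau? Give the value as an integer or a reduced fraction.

12/5

Pivot element is row 1, column c: 5/6.
Normalize row 1: new (row 1, b) = (-1/6)/(5/6) = -1/5.
row 3 ← row 3 − (11/3)·(new row 1): 5/3 − (11/3)·(-1/5) = 12/5.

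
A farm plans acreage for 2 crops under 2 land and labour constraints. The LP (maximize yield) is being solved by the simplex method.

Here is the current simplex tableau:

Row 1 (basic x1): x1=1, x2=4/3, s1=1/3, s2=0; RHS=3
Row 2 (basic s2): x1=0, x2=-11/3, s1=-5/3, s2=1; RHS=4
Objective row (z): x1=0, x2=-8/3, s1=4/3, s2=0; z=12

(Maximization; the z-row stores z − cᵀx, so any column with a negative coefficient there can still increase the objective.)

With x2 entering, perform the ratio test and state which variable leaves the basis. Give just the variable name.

Ratios: row 1 (x1): 3/(4/3) = 9/4; row 2 (s2): entry -11/3 ≤ 0, skip.
Minimum ratio 9/4 is in the x1 row, so x1 leaves.

x1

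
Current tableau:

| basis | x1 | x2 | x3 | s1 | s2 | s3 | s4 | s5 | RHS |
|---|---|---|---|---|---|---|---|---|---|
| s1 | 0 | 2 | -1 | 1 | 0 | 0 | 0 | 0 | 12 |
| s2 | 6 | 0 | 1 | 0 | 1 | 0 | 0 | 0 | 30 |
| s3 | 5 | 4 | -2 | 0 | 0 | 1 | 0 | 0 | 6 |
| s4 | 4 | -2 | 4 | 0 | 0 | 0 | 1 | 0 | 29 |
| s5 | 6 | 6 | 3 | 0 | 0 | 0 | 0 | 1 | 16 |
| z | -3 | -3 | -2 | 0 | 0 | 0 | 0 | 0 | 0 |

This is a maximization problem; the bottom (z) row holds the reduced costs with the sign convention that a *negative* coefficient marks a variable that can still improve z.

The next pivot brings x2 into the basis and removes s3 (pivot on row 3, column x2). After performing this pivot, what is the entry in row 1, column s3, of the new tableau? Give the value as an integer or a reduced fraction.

-1/2

Pivot element is row 3, column x2: 4.
Normalize row 3: new (row 3, s3) = 1/4 = 1/4.
row 1 ← row 1 − 2·(new row 3): 0 − 2·(1/4) = -1/2.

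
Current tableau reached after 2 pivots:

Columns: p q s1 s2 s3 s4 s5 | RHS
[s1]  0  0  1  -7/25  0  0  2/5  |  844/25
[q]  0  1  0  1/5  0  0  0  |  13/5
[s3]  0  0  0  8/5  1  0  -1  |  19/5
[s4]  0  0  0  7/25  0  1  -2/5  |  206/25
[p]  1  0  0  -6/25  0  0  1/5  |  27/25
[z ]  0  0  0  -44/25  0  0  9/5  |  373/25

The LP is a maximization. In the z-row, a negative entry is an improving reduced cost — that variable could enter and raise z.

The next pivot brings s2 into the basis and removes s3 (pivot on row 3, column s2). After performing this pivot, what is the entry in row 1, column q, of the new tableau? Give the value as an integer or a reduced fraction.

0

Pivot element is row 3, column s2: 8/5.
Normalize row 3: new (row 3, q) = 0/(8/5) = 0.
row 1 ← row 1 − (-7/25)·(new row 3): 0 − (-7/25)·0 = 0.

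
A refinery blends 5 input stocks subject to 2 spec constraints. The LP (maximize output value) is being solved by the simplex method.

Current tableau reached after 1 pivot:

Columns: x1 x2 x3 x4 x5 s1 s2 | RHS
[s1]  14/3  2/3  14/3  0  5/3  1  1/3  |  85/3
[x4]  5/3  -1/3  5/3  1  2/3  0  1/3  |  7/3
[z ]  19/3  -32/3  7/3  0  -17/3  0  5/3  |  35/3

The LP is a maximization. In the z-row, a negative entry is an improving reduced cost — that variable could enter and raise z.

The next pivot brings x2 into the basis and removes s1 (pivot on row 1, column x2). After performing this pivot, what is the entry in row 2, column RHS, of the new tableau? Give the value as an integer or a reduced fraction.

33/2

Pivot element is row 1, column x2: 2/3.
Normalize row 1: new (row 1, RHS) = (85/3)/(2/3) = 85/2.
row 2 ← row 2 − (-1/3)·(new row 1): 7/3 − (-1/3)·(85/2) = 33/2.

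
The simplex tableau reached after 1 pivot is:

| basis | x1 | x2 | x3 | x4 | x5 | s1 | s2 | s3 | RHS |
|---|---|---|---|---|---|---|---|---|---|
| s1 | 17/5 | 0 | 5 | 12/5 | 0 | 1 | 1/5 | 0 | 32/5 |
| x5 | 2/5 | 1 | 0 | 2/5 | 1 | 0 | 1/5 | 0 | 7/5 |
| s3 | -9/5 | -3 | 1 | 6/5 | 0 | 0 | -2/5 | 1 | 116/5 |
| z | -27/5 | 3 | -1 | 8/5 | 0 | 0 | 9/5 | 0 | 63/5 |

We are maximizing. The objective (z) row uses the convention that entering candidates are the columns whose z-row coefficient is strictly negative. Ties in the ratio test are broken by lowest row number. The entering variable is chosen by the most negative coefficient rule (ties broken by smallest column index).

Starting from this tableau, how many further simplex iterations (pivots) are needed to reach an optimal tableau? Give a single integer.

1

pivot: x1 in, s1 out → z = 387/17
No improving column remains; optimal.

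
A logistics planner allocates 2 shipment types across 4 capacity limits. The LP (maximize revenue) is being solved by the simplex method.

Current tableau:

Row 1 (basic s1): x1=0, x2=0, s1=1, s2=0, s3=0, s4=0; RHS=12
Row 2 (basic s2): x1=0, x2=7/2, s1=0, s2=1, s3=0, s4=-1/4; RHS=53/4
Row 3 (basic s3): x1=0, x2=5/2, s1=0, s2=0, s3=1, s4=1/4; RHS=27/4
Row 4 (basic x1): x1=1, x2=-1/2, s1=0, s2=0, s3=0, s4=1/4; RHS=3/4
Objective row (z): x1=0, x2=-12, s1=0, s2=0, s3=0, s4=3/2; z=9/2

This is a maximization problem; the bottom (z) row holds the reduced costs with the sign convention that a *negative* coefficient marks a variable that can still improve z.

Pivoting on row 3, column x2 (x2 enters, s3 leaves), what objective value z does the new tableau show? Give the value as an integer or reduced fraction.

369/10

Minimum ratio for x2: (27/4)/(5/2) = 27/10.
z changes by −(z-row coeff of x2)·ratio = −(-12)·(27/10) = 162/5.
New z = 9/2 + (162/5) = 369/10.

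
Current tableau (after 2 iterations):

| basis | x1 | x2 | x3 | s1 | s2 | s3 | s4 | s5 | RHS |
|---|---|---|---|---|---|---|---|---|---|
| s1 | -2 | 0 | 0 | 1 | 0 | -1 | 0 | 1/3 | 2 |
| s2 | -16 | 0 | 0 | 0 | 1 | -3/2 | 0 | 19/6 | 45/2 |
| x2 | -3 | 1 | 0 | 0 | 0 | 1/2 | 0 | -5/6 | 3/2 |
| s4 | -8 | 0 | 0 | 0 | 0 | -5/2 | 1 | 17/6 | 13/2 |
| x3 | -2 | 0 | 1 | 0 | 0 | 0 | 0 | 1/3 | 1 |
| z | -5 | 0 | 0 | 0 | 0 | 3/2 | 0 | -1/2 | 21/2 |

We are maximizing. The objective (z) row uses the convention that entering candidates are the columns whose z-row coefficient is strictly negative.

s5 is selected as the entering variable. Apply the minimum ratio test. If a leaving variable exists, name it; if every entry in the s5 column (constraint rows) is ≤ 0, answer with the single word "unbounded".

s4

Ratios: row 1 (s1): 2/(1/3) = 6; row 2 (s2): (45/2)/(19/6) = 135/19; row 3 (x2): entry -5/6 ≤ 0, skip; row 4 (s4): (13/2)/(17/6) = 39/17; row 5 (x3): 1/(1/3) = 3.
Minimum ratio is in the s4 row, so s4 leaves.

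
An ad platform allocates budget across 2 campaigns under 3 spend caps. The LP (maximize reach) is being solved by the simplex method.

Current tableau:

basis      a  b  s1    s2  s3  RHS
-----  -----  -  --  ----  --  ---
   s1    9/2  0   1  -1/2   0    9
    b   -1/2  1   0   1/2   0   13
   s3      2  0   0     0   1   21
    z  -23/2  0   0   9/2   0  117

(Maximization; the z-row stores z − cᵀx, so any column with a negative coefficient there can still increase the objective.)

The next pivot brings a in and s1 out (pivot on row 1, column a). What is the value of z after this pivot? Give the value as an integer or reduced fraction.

140

Minimum ratio for a: 9/(9/2) = 2.
z changes by −(z-row coeff of a)·ratio = −(-23/2)·2 = 23.
New z = 117 + 23 = 140.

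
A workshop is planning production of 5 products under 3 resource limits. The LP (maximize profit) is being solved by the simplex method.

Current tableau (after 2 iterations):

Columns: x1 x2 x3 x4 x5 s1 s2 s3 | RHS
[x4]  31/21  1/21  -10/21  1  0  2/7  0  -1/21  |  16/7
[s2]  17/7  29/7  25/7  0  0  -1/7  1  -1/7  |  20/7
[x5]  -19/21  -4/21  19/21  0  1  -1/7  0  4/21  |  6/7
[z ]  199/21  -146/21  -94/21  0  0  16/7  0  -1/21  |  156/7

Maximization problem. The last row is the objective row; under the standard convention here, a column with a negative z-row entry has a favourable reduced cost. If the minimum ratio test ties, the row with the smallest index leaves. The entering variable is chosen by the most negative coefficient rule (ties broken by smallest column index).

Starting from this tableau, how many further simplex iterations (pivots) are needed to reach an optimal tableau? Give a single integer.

2

pivot: x2 in, s2 out → z = 2356/87
pivot: s3 in, x5 out → z = 229/8
No improving column remains; optimal.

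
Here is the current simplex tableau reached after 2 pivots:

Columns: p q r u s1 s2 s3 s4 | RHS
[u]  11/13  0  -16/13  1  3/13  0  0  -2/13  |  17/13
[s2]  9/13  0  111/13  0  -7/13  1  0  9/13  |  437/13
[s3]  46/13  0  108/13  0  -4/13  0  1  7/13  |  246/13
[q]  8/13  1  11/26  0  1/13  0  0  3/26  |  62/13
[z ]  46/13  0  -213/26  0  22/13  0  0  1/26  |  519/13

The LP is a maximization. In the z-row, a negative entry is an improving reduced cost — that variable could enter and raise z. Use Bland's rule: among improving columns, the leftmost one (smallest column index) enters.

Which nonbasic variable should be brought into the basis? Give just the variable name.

r

Objective-row coefficients: p: 46/13, q: 0, r: -213/26, u: 0, s1: 22/13, s2: 0, s3: 0, s4: 1/26.
Improving columns: r. Bland's rule picks the smallest column index → r.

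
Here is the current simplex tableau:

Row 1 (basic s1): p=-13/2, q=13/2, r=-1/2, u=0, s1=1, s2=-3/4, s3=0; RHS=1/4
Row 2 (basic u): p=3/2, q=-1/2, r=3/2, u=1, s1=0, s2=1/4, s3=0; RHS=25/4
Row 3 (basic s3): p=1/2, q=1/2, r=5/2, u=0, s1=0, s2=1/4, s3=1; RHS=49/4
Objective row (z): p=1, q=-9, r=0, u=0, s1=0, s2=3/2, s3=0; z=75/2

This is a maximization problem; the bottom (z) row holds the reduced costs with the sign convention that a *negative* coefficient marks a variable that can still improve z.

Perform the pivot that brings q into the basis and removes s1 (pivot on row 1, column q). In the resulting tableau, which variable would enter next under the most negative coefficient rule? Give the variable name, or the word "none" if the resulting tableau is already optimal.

p

Pivot element 13/2. New z-row = old z-row − (-9)·(row 1/(13/2)).
Updated z-row coefficients: p: -8, q: 0, r: -9/13, u: 0, s1: 18/13, s2: 6/13, s3: 0.
The most negative is -8 in column p, so p would enter next.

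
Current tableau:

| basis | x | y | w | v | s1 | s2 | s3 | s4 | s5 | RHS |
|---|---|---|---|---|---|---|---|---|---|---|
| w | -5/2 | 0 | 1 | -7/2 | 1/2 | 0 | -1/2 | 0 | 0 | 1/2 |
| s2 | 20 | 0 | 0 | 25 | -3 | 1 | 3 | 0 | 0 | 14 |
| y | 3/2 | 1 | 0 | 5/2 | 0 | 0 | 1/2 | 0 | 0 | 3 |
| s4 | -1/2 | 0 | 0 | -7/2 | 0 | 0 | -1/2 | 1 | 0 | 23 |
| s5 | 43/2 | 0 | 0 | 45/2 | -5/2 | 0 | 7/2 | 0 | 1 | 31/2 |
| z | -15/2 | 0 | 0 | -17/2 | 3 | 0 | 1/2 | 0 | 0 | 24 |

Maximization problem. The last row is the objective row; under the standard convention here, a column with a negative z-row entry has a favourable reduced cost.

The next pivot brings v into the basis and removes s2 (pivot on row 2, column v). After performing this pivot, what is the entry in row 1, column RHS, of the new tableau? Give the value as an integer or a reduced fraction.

123/50

Pivot element is row 2, column v: 25.
Normalize row 2: new (row 2, RHS) = 14/25 = 14/25.
row 1 ← row 1 − (-7/2)·(new row 2): 1/2 − (-7/2)·(14/25) = 123/50.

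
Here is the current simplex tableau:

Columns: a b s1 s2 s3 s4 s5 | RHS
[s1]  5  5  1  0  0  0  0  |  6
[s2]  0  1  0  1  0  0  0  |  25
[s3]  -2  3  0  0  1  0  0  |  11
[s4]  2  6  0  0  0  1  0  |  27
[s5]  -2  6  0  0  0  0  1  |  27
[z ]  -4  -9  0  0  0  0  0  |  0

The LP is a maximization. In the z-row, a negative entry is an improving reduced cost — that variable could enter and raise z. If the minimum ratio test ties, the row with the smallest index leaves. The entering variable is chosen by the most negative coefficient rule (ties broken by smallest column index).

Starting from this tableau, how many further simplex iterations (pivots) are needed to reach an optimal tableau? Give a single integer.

1

pivot: b in, s1 out → z = 54/5
No improving column remains; optimal.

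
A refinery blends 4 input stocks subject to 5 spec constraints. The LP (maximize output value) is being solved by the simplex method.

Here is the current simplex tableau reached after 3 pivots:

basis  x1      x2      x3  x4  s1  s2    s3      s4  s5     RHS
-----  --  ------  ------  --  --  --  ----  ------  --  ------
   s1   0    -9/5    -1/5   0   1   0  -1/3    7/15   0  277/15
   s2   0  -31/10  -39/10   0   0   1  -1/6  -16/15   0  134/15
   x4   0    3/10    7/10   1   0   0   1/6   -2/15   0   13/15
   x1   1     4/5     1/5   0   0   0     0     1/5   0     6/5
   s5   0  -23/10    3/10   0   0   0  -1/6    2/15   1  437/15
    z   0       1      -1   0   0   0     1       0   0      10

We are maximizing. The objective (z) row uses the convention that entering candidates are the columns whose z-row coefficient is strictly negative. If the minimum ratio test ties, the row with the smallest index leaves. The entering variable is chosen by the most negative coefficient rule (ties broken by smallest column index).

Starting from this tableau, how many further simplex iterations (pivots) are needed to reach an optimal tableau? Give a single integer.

2

pivot: x3 in, x4 out → z = 236/21
pivot: s4 in, x1 out → z = 12
No improving column remains; optimal.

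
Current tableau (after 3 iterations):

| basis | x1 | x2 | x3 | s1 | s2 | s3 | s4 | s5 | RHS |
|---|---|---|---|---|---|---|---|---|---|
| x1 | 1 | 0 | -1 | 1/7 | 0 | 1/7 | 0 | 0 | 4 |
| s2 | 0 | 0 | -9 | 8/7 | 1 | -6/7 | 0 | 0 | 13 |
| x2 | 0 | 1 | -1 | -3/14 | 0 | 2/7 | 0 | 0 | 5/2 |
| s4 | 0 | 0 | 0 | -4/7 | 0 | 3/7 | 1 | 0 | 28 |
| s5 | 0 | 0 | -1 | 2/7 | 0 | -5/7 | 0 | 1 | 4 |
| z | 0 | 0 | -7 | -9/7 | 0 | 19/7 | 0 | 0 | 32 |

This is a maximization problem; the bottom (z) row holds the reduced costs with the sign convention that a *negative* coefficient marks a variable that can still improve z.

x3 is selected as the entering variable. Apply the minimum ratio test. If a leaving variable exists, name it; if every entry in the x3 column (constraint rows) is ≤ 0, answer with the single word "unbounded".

unbounded

x3-column entries: row 1: -1, row 2: -9, row 3: -1, row 4: 0, row 5: -1. All ≤ 0, so x3 can increase without bound; the LP is unbounded in this direction.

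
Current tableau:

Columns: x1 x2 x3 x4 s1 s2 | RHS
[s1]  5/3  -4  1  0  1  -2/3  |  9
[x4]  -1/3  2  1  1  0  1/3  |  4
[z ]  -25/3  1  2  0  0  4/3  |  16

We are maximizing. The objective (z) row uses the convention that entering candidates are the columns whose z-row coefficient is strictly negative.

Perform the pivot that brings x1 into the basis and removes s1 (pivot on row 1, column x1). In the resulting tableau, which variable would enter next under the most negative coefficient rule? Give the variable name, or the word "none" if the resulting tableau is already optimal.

Pivot element 5/3. New z-row = old z-row − (-25/3)·(row 1/(5/3)).
Updated z-row coefficients: x1: 0, x2: -19, x3: 7, x4: 0, s1: 5, s2: -2.
The most negative is -19 in column x2, so x2 would enter next.

x2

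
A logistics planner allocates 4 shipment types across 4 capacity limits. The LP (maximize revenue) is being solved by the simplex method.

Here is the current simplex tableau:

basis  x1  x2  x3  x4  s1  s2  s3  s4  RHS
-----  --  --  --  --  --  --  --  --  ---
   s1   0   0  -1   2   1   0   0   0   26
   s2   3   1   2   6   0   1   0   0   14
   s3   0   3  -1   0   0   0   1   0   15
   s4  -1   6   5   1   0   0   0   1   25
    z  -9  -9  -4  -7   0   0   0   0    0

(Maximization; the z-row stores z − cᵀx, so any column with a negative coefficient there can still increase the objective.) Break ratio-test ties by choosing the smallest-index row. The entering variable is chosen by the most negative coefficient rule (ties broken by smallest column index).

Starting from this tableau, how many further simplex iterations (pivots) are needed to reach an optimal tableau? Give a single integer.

2

pivot: x1 in, s2 out → z = 42
pivot: x2 in, s4 out → z = 1332/19
No improving column remains; optimal.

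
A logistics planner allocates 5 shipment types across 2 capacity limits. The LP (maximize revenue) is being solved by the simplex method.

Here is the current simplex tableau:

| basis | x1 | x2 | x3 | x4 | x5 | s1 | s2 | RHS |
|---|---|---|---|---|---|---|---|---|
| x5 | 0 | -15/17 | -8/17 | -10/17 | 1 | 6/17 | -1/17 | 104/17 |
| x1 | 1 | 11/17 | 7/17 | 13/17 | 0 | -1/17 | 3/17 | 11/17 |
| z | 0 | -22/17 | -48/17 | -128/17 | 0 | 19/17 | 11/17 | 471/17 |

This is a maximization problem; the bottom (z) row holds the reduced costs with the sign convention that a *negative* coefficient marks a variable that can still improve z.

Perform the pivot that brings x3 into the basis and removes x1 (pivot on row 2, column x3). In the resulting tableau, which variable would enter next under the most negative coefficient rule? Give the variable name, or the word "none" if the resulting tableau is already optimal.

x4

Pivot element 7/17. New z-row = old z-row − (-48/17)·(row 2/(7/17)).
Updated z-row coefficients: x1: 48/7, x2: 22/7, x3: 0, x4: -16/7, x5: 0, s1: 5/7, s2: 13/7.
The most negative is -16/7 in column x4, so x4 would enter next.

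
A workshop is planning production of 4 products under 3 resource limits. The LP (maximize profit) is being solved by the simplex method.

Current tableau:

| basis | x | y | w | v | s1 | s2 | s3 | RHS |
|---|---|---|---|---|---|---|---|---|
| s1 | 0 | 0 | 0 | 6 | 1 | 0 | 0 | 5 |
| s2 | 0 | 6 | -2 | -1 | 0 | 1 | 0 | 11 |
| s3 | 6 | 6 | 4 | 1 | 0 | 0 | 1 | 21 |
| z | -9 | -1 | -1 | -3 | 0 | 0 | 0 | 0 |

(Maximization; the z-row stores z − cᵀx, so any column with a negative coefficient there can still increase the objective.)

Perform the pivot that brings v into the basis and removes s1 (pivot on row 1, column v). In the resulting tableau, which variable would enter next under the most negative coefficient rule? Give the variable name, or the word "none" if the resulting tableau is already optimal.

Pivot element 6. New z-row = old z-row − (-3)·(row 1/6).
Updated z-row coefficients: x: -9, y: -1, w: -1, v: 0, s1: 1/2, s2: 0, s3: 0.
The most negative is -9 in column x, so x would enter next.

x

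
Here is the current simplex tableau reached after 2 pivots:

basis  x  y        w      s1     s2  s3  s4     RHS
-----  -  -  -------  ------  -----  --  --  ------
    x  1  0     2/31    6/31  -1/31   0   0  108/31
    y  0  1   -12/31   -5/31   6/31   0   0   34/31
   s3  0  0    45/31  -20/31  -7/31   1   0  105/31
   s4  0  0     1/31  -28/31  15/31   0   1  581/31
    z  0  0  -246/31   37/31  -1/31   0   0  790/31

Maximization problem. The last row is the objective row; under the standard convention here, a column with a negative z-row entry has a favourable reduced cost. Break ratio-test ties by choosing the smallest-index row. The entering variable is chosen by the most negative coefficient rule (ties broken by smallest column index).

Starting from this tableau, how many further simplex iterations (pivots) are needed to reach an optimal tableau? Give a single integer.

pivot: w in, s3 out → z = 44
pivot: s1 in, x out → z = 79
pivot: s2 in, y out → z = 184
No improving column remains; optimal.

3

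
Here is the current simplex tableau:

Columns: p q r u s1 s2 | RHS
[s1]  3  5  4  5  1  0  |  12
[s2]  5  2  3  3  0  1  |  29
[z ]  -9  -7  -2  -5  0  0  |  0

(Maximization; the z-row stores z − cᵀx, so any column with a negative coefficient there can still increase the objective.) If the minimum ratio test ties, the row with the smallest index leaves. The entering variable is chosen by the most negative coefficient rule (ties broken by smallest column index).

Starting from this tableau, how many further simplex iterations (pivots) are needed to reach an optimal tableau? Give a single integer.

1

pivot: p in, s1 out → z = 36
No improving column remains; optimal.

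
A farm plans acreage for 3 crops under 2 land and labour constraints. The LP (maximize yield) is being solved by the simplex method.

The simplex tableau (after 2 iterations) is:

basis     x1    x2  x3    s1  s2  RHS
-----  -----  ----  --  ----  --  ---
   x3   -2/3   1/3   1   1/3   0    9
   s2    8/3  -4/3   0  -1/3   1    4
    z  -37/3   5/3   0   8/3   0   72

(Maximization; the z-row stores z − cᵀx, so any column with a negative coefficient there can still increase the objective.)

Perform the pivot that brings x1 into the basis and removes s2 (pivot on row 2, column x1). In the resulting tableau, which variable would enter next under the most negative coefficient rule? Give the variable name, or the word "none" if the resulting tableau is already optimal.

x2

Pivot element 8/3. New z-row = old z-row − (-37/3)·(row 2/(8/3)).
Updated z-row coefficients: x1: 0, x2: -9/2, x3: 0, s1: 9/8, s2: 37/8.
The most negative is -9/2 in column x2, so x2 would enter next.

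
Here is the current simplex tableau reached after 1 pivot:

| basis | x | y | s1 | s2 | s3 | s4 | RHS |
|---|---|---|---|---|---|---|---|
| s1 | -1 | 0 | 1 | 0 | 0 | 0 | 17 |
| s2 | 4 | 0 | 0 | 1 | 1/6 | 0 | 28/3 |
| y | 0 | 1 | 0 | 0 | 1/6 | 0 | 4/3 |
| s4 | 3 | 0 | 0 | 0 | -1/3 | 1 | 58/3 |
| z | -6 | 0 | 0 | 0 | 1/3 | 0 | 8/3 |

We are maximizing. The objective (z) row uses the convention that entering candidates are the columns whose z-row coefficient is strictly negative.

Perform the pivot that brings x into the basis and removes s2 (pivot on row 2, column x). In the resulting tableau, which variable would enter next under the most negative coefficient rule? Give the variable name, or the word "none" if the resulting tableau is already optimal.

Pivot element 4. New z-row = old z-row − (-6)·(row 2/4).
Updated z-row coefficients: x: 0, y: 0, s1: 0, s2: 3/2, s3: 7/12, s4: 0.
No coefficient is strictly negative; the tableau after this pivot is optimal.

none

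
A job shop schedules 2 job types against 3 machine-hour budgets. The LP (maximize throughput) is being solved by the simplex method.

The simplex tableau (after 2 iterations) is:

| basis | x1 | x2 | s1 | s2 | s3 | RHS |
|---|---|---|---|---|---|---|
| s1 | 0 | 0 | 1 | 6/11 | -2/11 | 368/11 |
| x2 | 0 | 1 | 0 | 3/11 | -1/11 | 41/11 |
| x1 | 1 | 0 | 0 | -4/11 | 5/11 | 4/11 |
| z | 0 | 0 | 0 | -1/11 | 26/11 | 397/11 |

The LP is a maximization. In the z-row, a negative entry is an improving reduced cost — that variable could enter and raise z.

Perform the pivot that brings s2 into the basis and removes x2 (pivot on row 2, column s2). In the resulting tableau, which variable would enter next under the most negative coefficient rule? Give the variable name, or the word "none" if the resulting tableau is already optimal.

Pivot element 3/11. New z-row = old z-row − (-1/11)·(row 2/(3/11)).
Updated z-row coefficients: x1: 0, x2: 1/3, s1: 0, s2: 0, s3: 7/3.
No coefficient is strictly negative; the tableau after this pivot is optimal.

none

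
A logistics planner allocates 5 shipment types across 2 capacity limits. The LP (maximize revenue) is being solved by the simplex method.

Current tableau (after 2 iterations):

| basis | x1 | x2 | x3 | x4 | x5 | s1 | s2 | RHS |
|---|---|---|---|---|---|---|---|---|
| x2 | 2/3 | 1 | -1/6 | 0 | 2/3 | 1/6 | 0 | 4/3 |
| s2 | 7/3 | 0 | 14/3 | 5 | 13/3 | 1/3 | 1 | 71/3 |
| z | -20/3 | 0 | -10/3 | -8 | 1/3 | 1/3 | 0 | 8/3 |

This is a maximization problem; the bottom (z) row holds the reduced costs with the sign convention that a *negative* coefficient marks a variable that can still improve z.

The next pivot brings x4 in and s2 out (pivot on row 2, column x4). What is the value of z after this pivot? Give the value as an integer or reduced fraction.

608/15

Minimum ratio for x4: (71/3)/5 = 71/15.
z changes by −(z-row coeff of x4)·ratio = −(-8)·(71/15) = 568/15.
New z = 8/3 + (568/15) = 608/15.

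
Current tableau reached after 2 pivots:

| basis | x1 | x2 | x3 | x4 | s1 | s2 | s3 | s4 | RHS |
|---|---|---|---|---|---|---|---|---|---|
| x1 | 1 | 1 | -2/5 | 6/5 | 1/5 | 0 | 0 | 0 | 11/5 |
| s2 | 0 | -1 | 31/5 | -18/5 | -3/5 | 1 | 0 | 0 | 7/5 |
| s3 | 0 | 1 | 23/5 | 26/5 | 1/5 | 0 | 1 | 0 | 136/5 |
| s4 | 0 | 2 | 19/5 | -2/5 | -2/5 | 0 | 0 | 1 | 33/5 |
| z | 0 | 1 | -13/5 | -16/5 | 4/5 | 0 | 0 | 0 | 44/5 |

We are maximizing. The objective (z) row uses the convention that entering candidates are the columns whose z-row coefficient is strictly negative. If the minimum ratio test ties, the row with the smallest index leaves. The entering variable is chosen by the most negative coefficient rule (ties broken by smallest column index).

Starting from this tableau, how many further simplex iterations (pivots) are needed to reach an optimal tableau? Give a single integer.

pivot: x4 in, x1 out → z = 44/3
pivot: x3 in, s2 out → z = 308/15
No improving column remains; optimal.

2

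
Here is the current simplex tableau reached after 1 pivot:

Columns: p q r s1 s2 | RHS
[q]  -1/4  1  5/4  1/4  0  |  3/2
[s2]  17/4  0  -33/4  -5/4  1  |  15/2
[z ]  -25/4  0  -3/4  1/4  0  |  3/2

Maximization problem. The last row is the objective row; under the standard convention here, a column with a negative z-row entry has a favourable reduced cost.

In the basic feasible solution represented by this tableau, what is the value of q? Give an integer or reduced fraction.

3/2

q is basic (row 1); its value is the RHS of that row: 3/2.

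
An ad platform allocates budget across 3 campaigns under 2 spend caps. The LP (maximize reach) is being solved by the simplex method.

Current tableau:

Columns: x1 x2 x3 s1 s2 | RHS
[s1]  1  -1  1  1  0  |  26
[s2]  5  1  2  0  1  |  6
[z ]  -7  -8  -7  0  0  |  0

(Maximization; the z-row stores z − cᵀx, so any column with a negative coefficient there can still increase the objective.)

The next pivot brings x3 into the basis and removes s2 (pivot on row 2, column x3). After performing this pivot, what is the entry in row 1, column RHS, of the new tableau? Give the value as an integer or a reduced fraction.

Pivot element is row 2, column x3: 2.
Normalize row 2: new (row 2, RHS) = 6/2 = 3.
row 1 ← row 1 − 1·(new row 2): 26 − 1·3 = 23.

23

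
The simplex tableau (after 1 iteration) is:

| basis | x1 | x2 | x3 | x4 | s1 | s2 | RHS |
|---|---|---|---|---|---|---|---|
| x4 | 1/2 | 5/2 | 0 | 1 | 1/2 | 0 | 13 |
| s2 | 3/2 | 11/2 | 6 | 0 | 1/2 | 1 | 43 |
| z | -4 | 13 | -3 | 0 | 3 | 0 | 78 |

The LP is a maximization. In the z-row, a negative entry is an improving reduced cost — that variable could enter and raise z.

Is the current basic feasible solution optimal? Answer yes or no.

Column x1 has objective-row coefficient -4, which is negative; an improving pivot exists, so not yet optimal.

no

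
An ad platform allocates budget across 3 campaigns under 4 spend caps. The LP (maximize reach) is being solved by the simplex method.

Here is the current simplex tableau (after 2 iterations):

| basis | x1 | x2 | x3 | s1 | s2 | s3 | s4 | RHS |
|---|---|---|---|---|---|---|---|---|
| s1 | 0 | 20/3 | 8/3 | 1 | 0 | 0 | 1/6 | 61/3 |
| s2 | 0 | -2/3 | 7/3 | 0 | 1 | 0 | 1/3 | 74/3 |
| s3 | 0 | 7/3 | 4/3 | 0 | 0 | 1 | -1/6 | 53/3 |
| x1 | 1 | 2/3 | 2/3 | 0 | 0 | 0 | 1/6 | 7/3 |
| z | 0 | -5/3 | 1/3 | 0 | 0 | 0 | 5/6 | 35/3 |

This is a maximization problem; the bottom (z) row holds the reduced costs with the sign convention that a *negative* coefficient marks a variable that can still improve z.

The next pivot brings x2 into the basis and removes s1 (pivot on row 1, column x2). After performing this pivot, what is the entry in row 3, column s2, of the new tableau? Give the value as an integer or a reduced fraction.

0

Pivot element is row 1, column x2: 20/3.
Normalize row 1: new (row 1, s2) = 0/(20/3) = 0.
row 3 ← row 3 − (7/3)·(new row 1): 0 − (7/3)·0 = 0.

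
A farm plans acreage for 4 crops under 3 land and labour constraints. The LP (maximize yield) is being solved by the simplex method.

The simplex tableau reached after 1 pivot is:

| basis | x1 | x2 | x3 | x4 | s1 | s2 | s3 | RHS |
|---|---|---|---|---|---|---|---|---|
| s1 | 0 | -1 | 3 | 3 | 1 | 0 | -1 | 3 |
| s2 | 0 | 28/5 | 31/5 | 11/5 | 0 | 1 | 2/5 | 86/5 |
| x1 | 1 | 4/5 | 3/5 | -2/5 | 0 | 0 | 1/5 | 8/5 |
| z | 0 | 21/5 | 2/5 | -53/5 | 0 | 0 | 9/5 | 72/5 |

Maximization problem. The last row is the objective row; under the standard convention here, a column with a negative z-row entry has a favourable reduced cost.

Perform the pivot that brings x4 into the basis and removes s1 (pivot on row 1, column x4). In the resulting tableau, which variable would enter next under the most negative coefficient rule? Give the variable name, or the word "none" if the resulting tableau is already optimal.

Pivot element 3. New z-row = old z-row − (-53/5)·(row 1/3).
Updated z-row coefficients: x1: 0, x2: 2/3, x3: 11, x4: 0, s1: 53/15, s2: 0, s3: -26/15.
The most negative is -26/15 in column s3, so s3 would enter next.

s3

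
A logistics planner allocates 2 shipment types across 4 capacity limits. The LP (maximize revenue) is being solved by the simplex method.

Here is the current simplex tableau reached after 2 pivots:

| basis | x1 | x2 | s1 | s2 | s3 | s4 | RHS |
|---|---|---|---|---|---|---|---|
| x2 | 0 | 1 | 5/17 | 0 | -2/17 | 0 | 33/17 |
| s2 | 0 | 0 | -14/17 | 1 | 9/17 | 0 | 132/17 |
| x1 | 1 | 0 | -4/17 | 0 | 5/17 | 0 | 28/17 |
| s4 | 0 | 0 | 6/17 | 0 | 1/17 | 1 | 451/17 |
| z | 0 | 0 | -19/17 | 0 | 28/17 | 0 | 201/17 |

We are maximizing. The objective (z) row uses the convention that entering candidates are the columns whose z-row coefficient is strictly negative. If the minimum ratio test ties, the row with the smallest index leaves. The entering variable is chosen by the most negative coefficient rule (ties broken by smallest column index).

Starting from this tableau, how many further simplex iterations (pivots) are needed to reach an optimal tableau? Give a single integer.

pivot: s1 in, x2 out → z = 96/5
No improving column remains; optimal.

1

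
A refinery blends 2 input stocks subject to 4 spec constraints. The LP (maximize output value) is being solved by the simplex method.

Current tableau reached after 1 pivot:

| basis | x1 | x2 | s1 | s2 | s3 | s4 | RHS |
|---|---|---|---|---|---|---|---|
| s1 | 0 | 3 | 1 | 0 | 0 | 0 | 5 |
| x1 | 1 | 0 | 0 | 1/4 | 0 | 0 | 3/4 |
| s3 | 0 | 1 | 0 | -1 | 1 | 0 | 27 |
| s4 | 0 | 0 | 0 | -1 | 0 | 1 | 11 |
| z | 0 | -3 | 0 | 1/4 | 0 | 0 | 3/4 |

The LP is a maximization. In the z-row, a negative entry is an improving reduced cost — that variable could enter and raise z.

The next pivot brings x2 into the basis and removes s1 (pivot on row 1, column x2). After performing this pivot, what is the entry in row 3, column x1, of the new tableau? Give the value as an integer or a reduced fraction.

Pivot element is row 1, column x2: 3.
Normalize row 1: new (row 1, x1) = 0/3 = 0.
row 3 ← row 3 − 1·(new row 1): 0 − 1·0 = 0.

0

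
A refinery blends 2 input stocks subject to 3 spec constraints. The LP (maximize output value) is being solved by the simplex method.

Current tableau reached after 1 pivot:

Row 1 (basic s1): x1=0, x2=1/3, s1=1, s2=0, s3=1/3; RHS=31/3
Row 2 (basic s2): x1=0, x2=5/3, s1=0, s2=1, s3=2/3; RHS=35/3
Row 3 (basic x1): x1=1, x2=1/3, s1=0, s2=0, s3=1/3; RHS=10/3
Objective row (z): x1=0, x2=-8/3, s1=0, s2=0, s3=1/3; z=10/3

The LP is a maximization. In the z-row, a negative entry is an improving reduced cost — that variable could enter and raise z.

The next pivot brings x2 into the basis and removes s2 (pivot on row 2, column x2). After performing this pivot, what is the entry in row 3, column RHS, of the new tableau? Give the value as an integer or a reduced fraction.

Pivot element is row 2, column x2: 5/3.
Normalize row 2: new (row 2, RHS) = (35/3)/(5/3) = 7.
row 3 ← row 3 − (1/3)·(new row 2): 10/3 − (1/3)·7 = 1.

1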